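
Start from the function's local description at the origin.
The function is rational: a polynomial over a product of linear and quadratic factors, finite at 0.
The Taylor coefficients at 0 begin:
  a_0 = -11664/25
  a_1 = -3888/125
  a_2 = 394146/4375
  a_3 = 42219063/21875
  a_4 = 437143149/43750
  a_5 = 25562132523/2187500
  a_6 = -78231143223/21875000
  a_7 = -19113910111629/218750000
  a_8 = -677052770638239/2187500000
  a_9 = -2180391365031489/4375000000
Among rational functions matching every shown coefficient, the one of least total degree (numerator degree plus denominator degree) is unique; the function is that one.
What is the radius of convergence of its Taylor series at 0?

The radius of convergence is (1/6)*sqrt(6).

No rational of total degree below 8 reproduces all 10 coefficients; solving the [2/6] Pade equations on them gives f(σ) = (-9*σ**2/7 - 4*σ - 24)/((σ**2 - 7*σ/12 + 1/6)*(σ**2 + σ + 5/9)**2), whose expansion matches every shown term.
Denominator factor (σ**2 - 7*σ/12 + 1/6): discriminant -47/144, complex-conjugate roots (7/24) + ((1/24)*sqrt(47))*i and (7/24) - ((1/24)*sqrt(47))*i; poles of order 1, moduli (1/6)*sqrt(6) and (1/6)*sqrt(6).
Denominator factor (σ**2 + σ + 5/9)^2: discriminant -11/9, complex-conjugate roots (-1/2) + ((1/6)*sqrt(11))*i and (-1/2) - ((1/6)*sqrt(11))*i; poles of order 2, moduli (1/3)*sqrt(5) and (1/3)*sqrt(5).
The radius of convergence is the smallest modulus among the singular points: (1/6)*sqrt(6).


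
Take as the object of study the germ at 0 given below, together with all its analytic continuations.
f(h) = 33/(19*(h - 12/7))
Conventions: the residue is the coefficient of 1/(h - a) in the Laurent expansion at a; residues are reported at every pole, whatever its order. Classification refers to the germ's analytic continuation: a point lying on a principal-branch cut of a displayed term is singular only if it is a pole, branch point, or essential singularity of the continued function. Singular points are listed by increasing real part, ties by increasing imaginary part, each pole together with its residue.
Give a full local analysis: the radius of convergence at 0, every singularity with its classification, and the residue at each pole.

Radius of convergence at 0: 12/7.
At 12/7: a pole of order 1; residue 33/19.

Denominator factor (h - 12/7): pole of order 1 at 12/7, modulus 12/7.
The radius of convergence is the smallest modulus among the singular points: 12/7.
At the order-1 pole 12/7 set g(h) = (h - (12/7))*f(h) = 33/19.
Simple pole: residue = g(a) at a = 12/7, which is 33/19.


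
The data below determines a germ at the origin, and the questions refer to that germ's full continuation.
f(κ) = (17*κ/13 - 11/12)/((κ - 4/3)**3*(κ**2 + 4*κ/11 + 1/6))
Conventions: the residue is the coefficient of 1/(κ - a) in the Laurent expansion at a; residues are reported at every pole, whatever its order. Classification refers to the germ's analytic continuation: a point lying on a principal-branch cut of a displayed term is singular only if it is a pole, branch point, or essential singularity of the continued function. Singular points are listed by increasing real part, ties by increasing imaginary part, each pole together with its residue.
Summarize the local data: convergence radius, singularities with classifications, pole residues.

Radius of convergence at 0: (1/6)*sqrt(6).
At (-2/11) - ((1/66)*sqrt(582))*i: a pole of order 1; residue (407881683/2893400666) + ((2494395882/140329932301)*sqrt(582))*i.
At (-2/11) + ((1/66)*sqrt(582))*i: a pole of order 1; residue (407881683/2893400666) - ((2494395882/140329932301)*sqrt(582))*i.
At 4/3: a pole of order 3; residue -407881683/1446700333.

Denominator factor (κ - 4/3)^3: pole of order 3 at 4/3, modulus 4/3.
Denominator factor (κ**2 + 4*κ/11 + 1/6): discriminant -194/363, complex-conjugate roots (-2/11) + ((1/66)*sqrt(582))*i and (-2/11) - ((1/66)*sqrt(582))*i; poles of order 1, moduli (1/6)*sqrt(6) and (1/6)*sqrt(6).
The radius of convergence is the smallest modulus among the singular points: (1/6)*sqrt(6).
The factor κ**2 + 4*κ/11 + 1/6 splits as (κ - a)(κ - a') with a = (-2/11) - ((1/66)*sqrt(582))*i, a' = (-2/11) + ((1/66)*sqrt(582))*i. At the order-1 pole a set g(κ) = (κ - a)*f(κ) = [(17*κ/13 - 11/12)/(κ - 4/3)**3] / (κ - a').
Simple pole: residue = g(a) at a = (-2/11) - ((1/66)*sqrt(582))*i, which is (407881683/2893400666) + ((2494395882/140329932301)*sqrt(582))*i.
The factor κ**2 + 4*κ/11 + 1/6 splits as (κ - a)(κ - a') with a = (-2/11) + ((1/66)*sqrt(582))*i, a' = (-2/11) - ((1/66)*sqrt(582))*i. At the order-1 pole a set g(κ) = (κ - a)*f(κ) = [(17*κ/13 - 11/12)/(κ - 4/3)**3] / (κ - a').
Simple pole: residue = g(a) at a = (-2/11) + ((1/66)*sqrt(582))*i, which is (407881683/2893400666) - ((2494395882/140329932301)*sqrt(582))*i.
At the order-3 pole 4/3 set g(κ) = (κ - (4/3))^3*f(κ) = (17*κ/13 - 11/12)/(κ**2 + 4*κ/11 + 1/6).
Order-3 pole: residue = g''(a)/2; g''(4/3) = -815763366/1446700333, so the residue is -407881683/1446700333.
List the singular points by increasing real part (a conjugate pair: the negative imaginary part first).


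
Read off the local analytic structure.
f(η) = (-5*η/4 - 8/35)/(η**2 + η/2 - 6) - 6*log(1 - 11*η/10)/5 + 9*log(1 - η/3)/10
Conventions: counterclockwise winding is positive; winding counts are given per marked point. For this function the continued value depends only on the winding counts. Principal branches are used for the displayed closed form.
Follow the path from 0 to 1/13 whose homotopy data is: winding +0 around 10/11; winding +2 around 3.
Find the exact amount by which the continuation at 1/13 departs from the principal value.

Continued minus principal equals (18/5)*pi*i.

The rational part is single-valued and drops out of the difference; each branch term changes only by its own monodromy.
(9/10)*log(1 - η/(3)): each positive loop around 3 adds 2*pi*i to the log, so winding +2 contributes (9/10)*(2)*2*pi*i = (18/5)*pi*i.
(-6/5)*log(1 - η/(10/11)): winding 0 around 10/11, so this term returns to its principal value, contribution 0.
Summing the contributions at η = 1/13 gives (18/5)*pi*i.


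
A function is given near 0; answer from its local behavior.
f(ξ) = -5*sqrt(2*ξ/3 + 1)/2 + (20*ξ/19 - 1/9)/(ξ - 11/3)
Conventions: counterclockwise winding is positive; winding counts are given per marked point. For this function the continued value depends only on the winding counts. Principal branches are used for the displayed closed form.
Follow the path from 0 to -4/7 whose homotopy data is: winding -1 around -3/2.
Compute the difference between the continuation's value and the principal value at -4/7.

The rational part is single-valued and drops out of the difference; each branch term changes only by its own monodromy.
(-5/2)*sqrt(1 - ξ/(-3/2)): winding -1 is odd, the square root flips sign, contributing -2*(-5/2)*sqrt(1 - (-4/7)/(-3/2)) = -2*(-5/2)*sqrt(13/21) = (5/21)*sqrt(273).
Summing the contributions at ξ = -4/7 gives (5/21)*sqrt(273).

Continued minus principal equals (5/21)*sqrt(273).


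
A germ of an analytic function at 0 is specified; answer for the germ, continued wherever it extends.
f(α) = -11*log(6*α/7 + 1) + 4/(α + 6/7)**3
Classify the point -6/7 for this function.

The point is a pole of order 3.

The denominator factor α + 6/7 vanishes at -6/7 and appears to the power 3; the numerator there equals 4, nonzero, and no other factor vanishes.
The branch terms are analytic at this point.
Hence a pole whose order is the multiplicity, 3.


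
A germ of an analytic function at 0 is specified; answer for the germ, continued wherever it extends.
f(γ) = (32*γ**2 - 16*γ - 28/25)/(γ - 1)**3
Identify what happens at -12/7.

The point is a regular point.

Denominator factors: γ - 1 = -19/7 at γ = -12/7 — none vanishes.
So the germ continues analytically to -12/7.


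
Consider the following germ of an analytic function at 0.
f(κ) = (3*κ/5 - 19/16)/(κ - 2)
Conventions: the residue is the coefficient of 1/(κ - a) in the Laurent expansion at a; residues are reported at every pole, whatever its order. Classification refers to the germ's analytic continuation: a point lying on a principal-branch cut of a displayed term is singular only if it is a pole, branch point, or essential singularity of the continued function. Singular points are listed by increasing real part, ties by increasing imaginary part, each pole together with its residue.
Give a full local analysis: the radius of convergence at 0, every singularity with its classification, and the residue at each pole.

Denominator factor (κ - 2): pole of order 1 at 2, modulus 2.
The radius of convergence is the smallest modulus among the singular points: 2.
At the order-1 pole 2 set g(κ) = (κ - (2))*f(κ) = 3*κ/5 - 19/16.
Simple pole: residue = g(a) at a = 2, which is 1/80.

Radius of convergence at 0: 2.
At 2: a pole of order 1; residue 1/80.


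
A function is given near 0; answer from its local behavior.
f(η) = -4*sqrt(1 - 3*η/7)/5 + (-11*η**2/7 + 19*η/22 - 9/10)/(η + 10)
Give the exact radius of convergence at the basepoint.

The radius of convergence is 7/3.

Denominator factor (η + 10): pole of order 1 at -10, modulus 10.
Branch term (-4/5)*sqrt(1 - η/(7/3)): its argument vanishes at η = 7/3, a square-root branch point, modulus 7/3.
The radius of convergence is the smallest modulus among the singular points: 7/3.


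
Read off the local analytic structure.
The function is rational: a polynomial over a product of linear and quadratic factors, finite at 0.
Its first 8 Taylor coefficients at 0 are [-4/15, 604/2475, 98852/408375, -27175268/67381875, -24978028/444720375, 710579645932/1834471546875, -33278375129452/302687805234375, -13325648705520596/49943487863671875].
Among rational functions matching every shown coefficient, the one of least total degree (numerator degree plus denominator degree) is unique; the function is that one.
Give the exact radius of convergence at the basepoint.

The radius of convergence is (1/2)*sqrt(6).

No rational of total degree below 6 reproduces all 8 coefficients; solving the [0/6] Pade equations on them gives f(ζ) = -5/(2*(ζ**2 + ζ/2 + 3/2)*(ζ**2 + 8*ζ/11 + 5/2)**2), whose expansion matches every shown term.
Denominator factor (ζ**2 + ζ/2 + 3/2): discriminant -23/4, complex-conjugate roots (-1/4) + ((1/4)*sqrt(23))*i and (-1/4) - ((1/4)*sqrt(23))*i; poles of order 1, moduli (1/2)*sqrt(6) and (1/2)*sqrt(6).
Denominator factor (ζ**2 + 8*ζ/11 + 5/2)^2: discriminant -1146/121, complex-conjugate roots (-4/11) + ((1/22)*sqrt(1146))*i and (-4/11) - ((1/22)*sqrt(1146))*i; poles of order 2, moduli (1/2)*sqrt(10) and (1/2)*sqrt(10).
The radius of convergence is the smallest modulus among the singular points: (1/2)*sqrt(6).


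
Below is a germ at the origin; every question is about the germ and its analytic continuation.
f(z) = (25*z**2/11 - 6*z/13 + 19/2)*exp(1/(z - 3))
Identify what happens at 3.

The exponent 1/(z - (3)) has a pole at 3, so exp(1/(z - (3))) takes every nonzero value near it: an essential singularity (not a pole of any order).

The point is an essential singularity.


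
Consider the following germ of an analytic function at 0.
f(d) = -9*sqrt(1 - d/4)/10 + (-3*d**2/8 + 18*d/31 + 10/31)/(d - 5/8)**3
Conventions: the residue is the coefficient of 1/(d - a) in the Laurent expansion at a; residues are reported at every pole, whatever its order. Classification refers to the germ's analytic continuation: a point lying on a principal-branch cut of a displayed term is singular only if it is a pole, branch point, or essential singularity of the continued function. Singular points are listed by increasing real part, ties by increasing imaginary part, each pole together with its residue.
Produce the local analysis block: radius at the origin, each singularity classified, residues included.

Denominator factor (d - 5/8)^3: pole of order 3 at 5/8, modulus 5/8.
Branch term (-9/10)*sqrt(1 - d/(4)): its argument vanishes at d = 4, a square-root branch point, modulus 4.
The radius of convergence is the smallest modulus among the singular points: 5/8.
The branch term is analytic at 5/8 and contributes nothing to the residue; only the rational part matters.
At the order-3 pole 5/8 set g(d) = (d - (5/8))^3*(rational part) = -3*d**2/8 + 18*d/31 + 10/31.
Order-3 pole: residue = g''(a)/2; g''(5/8) = -3/4, so the residue is -3/8.
List the singular points by increasing real part (a conjugate pair: the negative imaginary part first).

Radius of convergence at 0: 5/8.
At 5/8: a pole of order 3; residue -3/8.
At 4: an algebraic (square-root) branch point.


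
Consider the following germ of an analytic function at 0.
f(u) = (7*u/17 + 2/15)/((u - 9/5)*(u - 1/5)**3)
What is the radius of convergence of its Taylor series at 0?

The radius of convergence is 1/5.

Denominator factor (u - 9/5): pole of order 1 at 9/5, modulus 9/5.
Denominator factor (u - 1/5)^3: pole of order 3 at 1/5, modulus 1/5.
The radius of convergence is the smallest modulus among the singular points: 1/5.


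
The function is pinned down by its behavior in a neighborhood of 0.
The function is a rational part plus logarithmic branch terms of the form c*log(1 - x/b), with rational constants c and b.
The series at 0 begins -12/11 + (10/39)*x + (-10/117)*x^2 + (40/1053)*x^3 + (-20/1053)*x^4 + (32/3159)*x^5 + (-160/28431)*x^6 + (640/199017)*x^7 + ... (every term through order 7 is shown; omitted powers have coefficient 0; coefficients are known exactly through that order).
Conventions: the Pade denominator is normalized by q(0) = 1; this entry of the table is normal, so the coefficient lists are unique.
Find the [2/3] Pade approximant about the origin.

Taylor coefficients needed (read off): a_0 = -12/11, a_1 = 10/39, a_2 = -10/117, a_3 = 40/1053, a_4 = -20/1053, a_5 = 32/3159.
Write the denominator as Q(x) = 1 + q1*x + q2*x^2 + q3*x^3. Requiring Q*f - P = O(x^6) with deg P <= 2 kills the coefficients of x^3..x^5 in Q*f:
  x^3: a_3 + q1*a_2 + q2*a_1 + q3*a_0 = 0, i.e. 40/1053 + (-10/117)*q1 + (10/39)*q2 + (-12/11)*q3 = 0.
  x^4: a_4 + q1*a_3 + q2*a_2 + q3*a_1 = 0, i.e. -20/1053 + (40/1053)*q1 + (-10/117)*q2 + (10/39)*q3 = 0.
  x^5: a_5 + q1*a_4 + q2*a_3 + q3*a_2 = 0, i.e. 32/3159 + (-20/1053)*q1 + (40/1053)*q2 + (-10/117)*q3 = 0.
Solving this linear system: q1 = -2/135, q2 = -166/405, q3 = -44/729.
The numerator is Q*f truncated at degree 2: P0 = a_0 = -12/11; P1 = a_1 + q1*a_0 = 1754/6435; P2 = a_2 + q1*a_1 + q2*a_0 = 20726/57915.

The Pade approximant has numerator coefficients [-12/11, 1754/6435, 20726/57915]; denominator coefficients [1, -2/135, -166/405, -44/729].


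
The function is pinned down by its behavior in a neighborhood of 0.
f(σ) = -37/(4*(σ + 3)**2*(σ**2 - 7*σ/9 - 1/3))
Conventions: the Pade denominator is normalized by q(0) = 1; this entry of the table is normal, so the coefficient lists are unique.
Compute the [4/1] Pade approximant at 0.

Taylor coefficients needed (expand at 0): a_0 = 37/12, a_1 = -37/4, a_2 = 1147/36, a_3 = -16613/162, a_4 = 6031/18, a_5 = -529507/486.
Write the denominator as Q(σ) = 1 + q1*σ. Requiring Q*f - P = O(σ^6) with deg P <= 4 kills the coefficients of σ^5..σ^5 in Q*f:
  σ^5: a_5 + q1*a_4 = 0, i.e. -529507/486 + (6031/18)*q1 = 0.
Solving this linear system: q1 = 14311/4401.
The numerator is Q*f truncated at degree 4: P0 = a_0 = 37/12; P1 = a_1 + q1*a_0 = 10249/13203; P2 = a_2 + q1*a_1 = 7844/4401; P3 = a_3 + q1*a_2 = 167203/158436; P4 = a_4 + q1*a_3 = 566618/356481.

The Pade approximant has numerator coefficients [37/12, 10249/13203, 7844/4401, 167203/158436, 566618/356481]; denominator coefficients [1, 14311/4401].


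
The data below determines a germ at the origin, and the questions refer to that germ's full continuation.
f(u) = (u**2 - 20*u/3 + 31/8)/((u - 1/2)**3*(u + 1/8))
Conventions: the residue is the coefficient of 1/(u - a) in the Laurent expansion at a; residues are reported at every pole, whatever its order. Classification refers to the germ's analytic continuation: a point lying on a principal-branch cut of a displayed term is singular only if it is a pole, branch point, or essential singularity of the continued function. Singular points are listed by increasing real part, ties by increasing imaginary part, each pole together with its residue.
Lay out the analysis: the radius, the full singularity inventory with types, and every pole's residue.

Radius of convergence at 0: 1/8.
At -1/8: a pole of order 1; residue -7256/375.
At 1/2: a pole of order 3; residue 7256/375.

Denominator factor (u + 1/8): pole of order 1 at -1/8, modulus 1/8.
Denominator factor (u - 1/2)^3: pole of order 3 at 1/2, modulus 1/2.
The radius of convergence is the smallest modulus among the singular points: 1/8.
At the order-1 pole -1/8 set g(u) = (u - (-1/8))*f(u) = (u**2 - 20*u/3 + 31/8)/(u - 1/2)**3.
Simple pole: residue = g(a) at a = -1/8, which is -7256/375.
At the order-3 pole 1/2 set g(u) = (u - (1/2))^3*f(u) = (u**2 - 20*u/3 + 31/8)/(u + 1/8).
Order-3 pole: residue = g''(a)/2; g''(1/2) = 14512/375, so the residue is 7256/375.
List the singular points by increasing real part (a conjugate pair: the negative imaginary part first).


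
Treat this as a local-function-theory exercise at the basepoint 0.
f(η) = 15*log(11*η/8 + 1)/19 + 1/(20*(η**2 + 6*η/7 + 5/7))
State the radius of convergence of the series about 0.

The radius of convergence is 8/11.

Denominator factor (η**2 + 6*η/7 + 5/7): discriminant -104/49, complex-conjugate roots (-3/7) + ((1/7)*sqrt(26))*i and (-3/7) - ((1/7)*sqrt(26))*i; poles of order 1, moduli (1/7)*sqrt(35) and (1/7)*sqrt(35).
Branch term (15/19)*log(1 - η/(-8/11)): its argument vanishes at η = -8/11, a logarithmic branch point, modulus 8/11.
The radius of convergence is the smallest modulus among the singular points: 8/11.


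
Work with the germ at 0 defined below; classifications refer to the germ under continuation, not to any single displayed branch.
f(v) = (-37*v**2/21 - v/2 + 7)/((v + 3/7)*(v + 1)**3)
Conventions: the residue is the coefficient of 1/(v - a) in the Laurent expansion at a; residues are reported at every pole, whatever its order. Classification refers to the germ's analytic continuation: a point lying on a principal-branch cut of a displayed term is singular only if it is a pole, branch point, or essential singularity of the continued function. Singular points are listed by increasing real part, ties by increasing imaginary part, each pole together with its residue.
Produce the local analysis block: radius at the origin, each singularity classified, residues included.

Radius of convergence at 0: 3/7.
At -1: a pole of order 3; residue -4727/128.
At -3/7: a pole of order 1; residue 4727/128.

Denominator factor (v + 1)^3: pole of order 3 at -1, modulus 1.
Denominator factor (v + 3/7): pole of order 1 at -3/7, modulus 3/7.
The radius of convergence is the smallest modulus among the singular points: 3/7.
At the order-3 pole -1 set g(v) = (v - (-1))^3*f(v) = (-37*v**2/21 - v/2 + 7)/(v + 3/7).
Order-3 pole: residue = g''(a)/2; g''(-1) = -4727/64, so the residue is -4727/128.
At the order-1 pole -3/7 set g(v) = (v - (-3/7))*f(v) = (-37*v**2/21 - v/2 + 7)/(v + 1)**3.
Simple pole: residue = g(a) at a = -3/7, which is 4727/128.
List the singular points by increasing real part (a conjugate pair: the negative imaginary part first).


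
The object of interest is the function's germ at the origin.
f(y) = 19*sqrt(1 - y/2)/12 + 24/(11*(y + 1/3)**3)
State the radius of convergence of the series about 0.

Denominator factor (y + 1/3)^3: pole of order 3 at -1/3, modulus 1/3.
Branch term (19/12)*sqrt(1 - y/(2)): its argument vanishes at y = 2, a square-root branch point, modulus 2.
The radius of convergence is the smallest modulus among the singular points: 1/3.

The radius of convergence is 1/3.


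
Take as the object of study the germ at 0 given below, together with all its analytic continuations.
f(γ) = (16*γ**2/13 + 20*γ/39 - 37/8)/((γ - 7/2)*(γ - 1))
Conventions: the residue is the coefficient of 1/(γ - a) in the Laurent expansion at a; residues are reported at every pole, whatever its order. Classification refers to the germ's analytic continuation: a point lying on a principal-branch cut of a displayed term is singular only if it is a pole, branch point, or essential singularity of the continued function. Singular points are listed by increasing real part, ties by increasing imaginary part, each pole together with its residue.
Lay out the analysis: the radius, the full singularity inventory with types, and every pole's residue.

Denominator factor (γ - 1): pole of order 1 at 1, modulus 1.
Denominator factor (γ - 7/2): pole of order 1 at 7/2, modulus 7/2.
The radius of convergence is the smallest modulus among the singular points: 1.
At the order-1 pole 1 set g(γ) = (γ - (1))*f(γ) = (16*γ**2/13 + 20*γ/39 - 37/8)/(γ - 7/2).
Simple pole: residue = g(a) at a = 1, which is 899/780.
At the order-1 pole 7/2 set g(γ) = (γ - (7/2))*f(γ) = (16*γ**2/13 + 20*γ/39 - 37/8)/(γ - 1).
Simple pole: residue = g(a) at a = 7/2, which is 3821/780.
List the singular points by increasing real part (a conjugate pair: the negative imaginary part first).

Radius of convergence at 0: 1.
At 1: a pole of order 1; residue 899/780.
At 7/2: a pole of order 1; residue 3821/780.


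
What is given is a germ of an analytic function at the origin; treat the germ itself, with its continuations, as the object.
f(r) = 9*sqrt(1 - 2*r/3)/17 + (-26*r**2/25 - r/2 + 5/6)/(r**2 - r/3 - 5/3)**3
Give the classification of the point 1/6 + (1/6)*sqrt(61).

The denominator factor r**2 - r/3 - 5/3 vanishes at 1/6 + (1/6)*sqrt(61) and appears to the power 3; the numerator there equals -937/900 - (127/900)*sqrt(61), nonzero, and no other factor vanishes.
The branch terms are analytic at this point.
Hence a pole whose order is the multiplicity, 3.

The point is a pole of order 3.


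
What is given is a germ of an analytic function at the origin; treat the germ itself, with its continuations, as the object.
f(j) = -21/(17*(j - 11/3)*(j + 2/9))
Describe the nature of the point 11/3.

The denominator factor j - 11/3 vanishes at 11/3 and appears to the power 1; the numerator there equals -21/17, nonzero, and no other factor vanishes.
Hence a pole whose order is the multiplicity, 1.

The point is a pole of order 1.


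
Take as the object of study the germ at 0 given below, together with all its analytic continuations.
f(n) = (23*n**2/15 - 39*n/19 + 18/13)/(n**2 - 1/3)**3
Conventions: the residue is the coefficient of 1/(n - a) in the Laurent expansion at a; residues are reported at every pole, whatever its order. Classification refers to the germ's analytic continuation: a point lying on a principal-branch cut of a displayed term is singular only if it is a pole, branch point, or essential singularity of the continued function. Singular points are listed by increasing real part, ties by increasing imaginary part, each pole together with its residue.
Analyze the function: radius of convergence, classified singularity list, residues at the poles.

Radius of convergence at 0: (1/3)*sqrt(3).
At -(1/3)*sqrt(3): a pole of order 3; residue -(2131/1040)*sqrt(3).
At (1/3)*sqrt(3): a pole of order 3; residue (2131/1040)*sqrt(3).

Denominator factor (n**2 - 1/3)^3: discriminant 4/3, real irrational roots (1/3)*sqrt(3) and -(1/3)*sqrt(3); poles of order 3, moduli (1/3)*sqrt(3) and (1/3)*sqrt(3).
The radius of convergence is the smallest modulus among the singular points: (1/3)*sqrt(3).
The factor n**2 - 1/3 splits as (n - a)(n - a') with a = -(1/3)*sqrt(3), a' = (1/3)*sqrt(3). At the order-3 pole a set g(n) = (n - a)^3*f(n) = [23*n**2/15 - 39*n/19 + 18/13] / (n - a')^3.
Order-3 pole: residue = g''(a)/2; g''(-(1/3)*sqrt(3)) = -(2131/520)*sqrt(3), so the residue is -(2131/1040)*sqrt(3).
The factor n**2 - 1/3 splits as (n - a)(n - a') with a = (1/3)*sqrt(3), a' = -(1/3)*sqrt(3). At the order-3 pole a set g(n) = (n - a)^3*f(n) = [23*n**2/15 - 39*n/19 + 18/13] / (n - a')^3.
Order-3 pole: residue = g''(a)/2; g''((1/3)*sqrt(3)) = (2131/520)*sqrt(3), so the residue is (2131/1040)*sqrt(3).
List the singular points by increasing real part (a conjugate pair: the negative imaginary part first).


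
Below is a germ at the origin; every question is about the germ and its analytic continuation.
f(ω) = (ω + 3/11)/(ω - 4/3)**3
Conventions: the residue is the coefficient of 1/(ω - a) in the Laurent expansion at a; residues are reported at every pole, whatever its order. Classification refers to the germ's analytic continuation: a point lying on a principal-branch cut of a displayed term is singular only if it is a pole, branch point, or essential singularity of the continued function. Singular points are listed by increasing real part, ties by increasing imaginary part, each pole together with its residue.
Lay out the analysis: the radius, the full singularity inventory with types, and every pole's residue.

Denominator factor (ω - 4/3)^3: pole of order 3 at 4/3, modulus 4/3.
The radius of convergence is the smallest modulus among the singular points: 4/3.
At the order-3 pole 4/3 set g(ω) = (ω - (4/3))^3*f(ω) = ω + 3/11.
Order-3 pole: residue = g''(a)/2; g''(4/3) = 0, so the residue is 0.

Radius of convergence at 0: 4/3.
At 4/3: a pole of order 3; residue 0.


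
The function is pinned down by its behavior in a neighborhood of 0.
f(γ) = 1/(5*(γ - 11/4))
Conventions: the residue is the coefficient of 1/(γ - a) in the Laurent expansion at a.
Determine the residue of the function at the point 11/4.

The residue is 1/5.

At the order-1 pole 11/4 set g(γ) = (γ - (11/4))*f(γ) = 1/5.
Simple pole: residue = g(a) at a = 11/4, which is 1/5.


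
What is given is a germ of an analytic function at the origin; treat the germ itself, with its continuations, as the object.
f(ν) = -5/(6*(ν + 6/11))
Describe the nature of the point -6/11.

The point is a pole of order 1.

The denominator factor ν + 6/11 vanishes at -6/11 and appears to the power 1; the numerator there equals -5/6, nonzero, and no other factor vanishes.
Hence a pole whose order is the multiplicity, 1.


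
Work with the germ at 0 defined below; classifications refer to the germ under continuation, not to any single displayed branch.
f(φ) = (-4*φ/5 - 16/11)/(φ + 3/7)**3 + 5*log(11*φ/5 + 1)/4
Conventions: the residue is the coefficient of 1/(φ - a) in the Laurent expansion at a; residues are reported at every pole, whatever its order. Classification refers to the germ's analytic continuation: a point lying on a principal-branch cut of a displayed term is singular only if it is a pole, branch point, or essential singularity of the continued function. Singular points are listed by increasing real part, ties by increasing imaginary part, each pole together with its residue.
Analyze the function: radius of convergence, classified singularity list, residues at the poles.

Denominator factor (φ + 3/7)^3: pole of order 3 at -3/7, modulus 3/7.
Branch term (5/4)*log(1 - φ/(-5/11)): its argument vanishes at φ = -5/11, a logarithmic branch point, modulus 5/11.
The radius of convergence is the smallest modulus among the singular points: 3/7.
The branch term is analytic at -3/7 and contributes nothing to the residue; only the rational part matters.
At the order-3 pole -3/7 set g(φ) = (φ - (-3/7))^3*(rational part) = -4*φ/5 - 16/11.
Order-3 pole: residue = g''(a)/2; g''(-3/7) = 0, so the residue is 0.
List the singular points by increasing real part (a conjugate pair: the negative imaginary part first).

Radius of convergence at 0: 3/7.
At -5/11: a logarithmic branch point.
At -3/7: a pole of order 3; residue 0.


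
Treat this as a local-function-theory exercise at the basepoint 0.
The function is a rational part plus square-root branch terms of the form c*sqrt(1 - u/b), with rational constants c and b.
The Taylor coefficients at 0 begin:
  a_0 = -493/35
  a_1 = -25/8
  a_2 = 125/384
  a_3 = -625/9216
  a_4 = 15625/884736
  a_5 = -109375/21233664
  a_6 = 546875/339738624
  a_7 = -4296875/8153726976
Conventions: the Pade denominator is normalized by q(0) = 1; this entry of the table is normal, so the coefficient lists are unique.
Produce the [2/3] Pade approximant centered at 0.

The Pade approximant has numerator coefficients [-493/35, -1829599/217812, -15579245/13939968]; denominator coefficients [1, 23305/62232, 38575/1991424, -21875/47794176].

Taylor coefficients needed (read off): a_0 = -493/35, a_1 = -25/8, a_2 = 125/384, a_3 = -625/9216, a_4 = 15625/884736, a_5 = -109375/21233664.
Write the denominator as Q(u) = 1 + q1*u + q2*u^2 + q3*u^3. Requiring Q*f - P = O(u^6) with deg P <= 2 kills the coefficients of u^3..u^5 in Q*f:
  u^3: a_3 + q1*a_2 + q2*a_1 + q3*a_0 = 0, i.e. -625/9216 + (125/384)*q1 + (-25/8)*q2 + (-493/35)*q3 = 0.
  u^4: a_4 + q1*a_3 + q2*a_2 + q3*a_1 = 0, i.e. 15625/884736 + (-625/9216)*q1 + (125/384)*q2 + (-25/8)*q3 = 0.
  u^5: a_5 + q1*a_4 + q2*a_3 + q3*a_2 = 0, i.e. -109375/21233664 + (15625/884736)*q1 + (-625/9216)*q2 + (125/384)*q3 = 0.
Solving this linear system: q1 = 23305/62232, q2 = 38575/1991424, q3 = -21875/47794176.
The numerator is Q*f truncated at degree 2: P0 = a_0 = -493/35; P1 = a_1 + q1*a_0 = -1829599/217812; P2 = a_2 + q1*a_1 + q2*a_0 = -15579245/13939968.


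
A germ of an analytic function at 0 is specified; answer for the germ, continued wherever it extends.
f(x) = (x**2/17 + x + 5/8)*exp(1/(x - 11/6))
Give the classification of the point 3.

There is no denominator, hence no pole anywhere.
The essential point of exp(1/(x - (11/6))) is 11/6, not 3.
So the germ continues analytically to 3.

The point is a regular point.


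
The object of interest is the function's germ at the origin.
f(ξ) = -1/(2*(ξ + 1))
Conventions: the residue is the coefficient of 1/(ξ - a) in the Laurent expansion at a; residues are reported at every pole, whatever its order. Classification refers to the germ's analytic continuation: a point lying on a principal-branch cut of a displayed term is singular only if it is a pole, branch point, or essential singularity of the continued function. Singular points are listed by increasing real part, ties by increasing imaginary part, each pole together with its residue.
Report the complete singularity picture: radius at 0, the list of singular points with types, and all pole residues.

Denominator factor (ξ + 1): pole of order 1 at -1, modulus 1.
The radius of convergence is the smallest modulus among the singular points: 1.
At the order-1 pole -1 set g(ξ) = (ξ - (-1))*f(ξ) = -1/2.
Simple pole: residue = g(a) at a = -1, which is -1/2.

Radius of convergence at 0: 1.
At -1: a pole of order 1; residue -1/2.


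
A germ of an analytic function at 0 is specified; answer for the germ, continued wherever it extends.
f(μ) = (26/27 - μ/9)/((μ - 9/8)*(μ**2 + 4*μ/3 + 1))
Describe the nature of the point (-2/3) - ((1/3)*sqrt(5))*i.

The point is a pole of order 1.

The denominator factor μ**2 + 4*μ/3 + 1 vanishes at (-2/3) - ((1/3)*sqrt(5))*i and appears to the power 1; the numerator there equals (28/27) + ((1/27)*sqrt(5))*i, nonzero, and no other factor vanishes.
Hence a pole whose order is the multiplicity, 1.


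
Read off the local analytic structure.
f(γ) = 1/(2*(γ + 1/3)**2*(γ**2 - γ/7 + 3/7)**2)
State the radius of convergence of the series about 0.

Denominator factor (γ**2 - γ/7 + 3/7)^2: discriminant -83/49, complex-conjugate roots (1/14) + ((1/14)*sqrt(83))*i and (1/14) - ((1/14)*sqrt(83))*i; poles of order 2, moduli (1/7)*sqrt(21) and (1/7)*sqrt(21).
Denominator factor (γ + 1/3)^2: pole of order 2 at -1/3, modulus 1/3.
The radius of convergence is the smallest modulus among the singular points: 1/3.

The radius of convergence is 1/3.


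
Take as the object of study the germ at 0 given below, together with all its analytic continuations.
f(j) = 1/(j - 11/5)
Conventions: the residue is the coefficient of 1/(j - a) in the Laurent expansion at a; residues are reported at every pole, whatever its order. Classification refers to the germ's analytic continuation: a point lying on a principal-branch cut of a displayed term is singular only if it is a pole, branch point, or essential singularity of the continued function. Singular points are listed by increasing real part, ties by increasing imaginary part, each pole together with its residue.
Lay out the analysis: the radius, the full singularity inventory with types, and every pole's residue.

Denominator factor (j - 11/5): pole of order 1 at 11/5, modulus 11/5.
The radius of convergence is the smallest modulus among the singular points: 11/5.
At the order-1 pole 11/5 set g(j) = (j - (11/5))*f(j) = 1.
Simple pole: residue = g(a) at a = 11/5, which is 1.

Radius of convergence at 0: 11/5.
At 11/5: a pole of order 1; residue 1.


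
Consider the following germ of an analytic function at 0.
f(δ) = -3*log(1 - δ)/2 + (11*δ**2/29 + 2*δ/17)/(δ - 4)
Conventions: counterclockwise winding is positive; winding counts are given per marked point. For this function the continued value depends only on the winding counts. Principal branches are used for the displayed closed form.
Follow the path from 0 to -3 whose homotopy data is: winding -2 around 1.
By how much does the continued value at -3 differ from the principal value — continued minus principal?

The rational part is single-valued and drops out of the difference; each branch term changes only by its own monodromy.
(-3/2)*log(1 - δ/(1)): each positive loop around 1 adds 2*pi*i to the log, so winding -2 contributes (-3/2)*(-2)*2*pi*i = (6)*pi*i.
Summing the contributions at δ = -3 gives (6)*pi*i.

Continued minus principal equals (6)*pi*i.


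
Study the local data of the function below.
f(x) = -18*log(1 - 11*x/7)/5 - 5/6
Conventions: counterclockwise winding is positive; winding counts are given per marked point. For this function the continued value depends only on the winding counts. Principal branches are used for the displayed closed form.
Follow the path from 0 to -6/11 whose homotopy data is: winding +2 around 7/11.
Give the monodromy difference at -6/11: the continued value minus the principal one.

The rational part is single-valued and drops out of the difference; each branch term changes only by its own monodromy.
(-18/5)*log(1 - x/(7/11)): each positive loop around 7/11 adds 2*pi*i to the log, so winding +2 contributes (-18/5)*(2)*2*pi*i = -(72/5)*pi*i.
Summing the contributions at x = -6/11 gives -(72/5)*pi*i.

Continued minus principal equals -(72/5)*pi*i.


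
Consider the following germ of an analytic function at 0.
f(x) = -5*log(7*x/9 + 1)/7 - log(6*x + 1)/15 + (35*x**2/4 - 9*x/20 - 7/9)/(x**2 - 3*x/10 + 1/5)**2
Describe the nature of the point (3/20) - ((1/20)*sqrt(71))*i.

The denominator factor x**2 - 3*x/10 + 1/5 vanishes at (3/20) - ((1/20)*sqrt(71))*i and appears to the power 2; the numerator there equals (-15851/7200) - ((87/800)*sqrt(71))*i, nonzero, and no other factor vanishes.
The branch terms are analytic at this point.
Hence a pole whose order is the multiplicity, 2.

The point is a pole of order 2.


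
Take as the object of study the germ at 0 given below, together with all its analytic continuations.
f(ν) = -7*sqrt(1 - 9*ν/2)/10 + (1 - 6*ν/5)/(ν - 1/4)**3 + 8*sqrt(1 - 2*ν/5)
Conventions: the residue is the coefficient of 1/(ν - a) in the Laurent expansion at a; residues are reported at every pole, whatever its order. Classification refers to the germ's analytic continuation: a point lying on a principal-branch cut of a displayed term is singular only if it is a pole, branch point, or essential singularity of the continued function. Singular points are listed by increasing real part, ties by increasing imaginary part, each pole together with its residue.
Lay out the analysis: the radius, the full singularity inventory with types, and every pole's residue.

Denominator factor (ν - 1/4)^3: pole of order 3 at 1/4, modulus 1/4.
Branch term (8)*sqrt(1 - ν/(5/2)): its argument vanishes at ν = 5/2, a square-root branch point, modulus 5/2.
Branch term (-7/10)*sqrt(1 - ν/(2/9)): its argument vanishes at ν = 2/9, a square-root branch point, modulus 2/9.
The radius of convergence is the smallest modulus among the singular points: 2/9.
The branch terms are analytic at 1/4 and contribute nothing to the residue; only the rational part matters.
At the order-3 pole 1/4 set g(ν) = (ν - (1/4))^3*(rational part) = 1 - 6*ν/5.
Order-3 pole: residue = g''(a)/2; g''(1/4) = 0, so the residue is 0.
List the singular points by increasing real part (a conjugate pair: the negative imaginary part first).

Radius of convergence at 0: 2/9.
At 2/9: an algebraic (square-root) branch point.
At 1/4: a pole of order 3; residue 0.
At 5/2: an algebraic (square-root) branch point.


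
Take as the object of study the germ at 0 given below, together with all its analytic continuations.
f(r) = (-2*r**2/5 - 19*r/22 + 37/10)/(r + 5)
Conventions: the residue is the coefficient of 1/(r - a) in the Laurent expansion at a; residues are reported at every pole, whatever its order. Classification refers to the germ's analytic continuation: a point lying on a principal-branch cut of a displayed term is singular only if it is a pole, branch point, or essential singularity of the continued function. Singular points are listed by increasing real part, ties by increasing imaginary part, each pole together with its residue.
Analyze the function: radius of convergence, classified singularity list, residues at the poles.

Radius of convergence at 0: 5.
At -5: a pole of order 1; residue -109/55.

Denominator factor (r + 5): pole of order 1 at -5, modulus 5.
The radius of convergence is the smallest modulus among the singular points: 5.
At the order-1 pole -5 set g(r) = (r - (-5))*f(r) = -2*r**2/5 - 19*r/22 + 37/10.
Simple pole: residue = g(a) at a = -5, which is -109/55.


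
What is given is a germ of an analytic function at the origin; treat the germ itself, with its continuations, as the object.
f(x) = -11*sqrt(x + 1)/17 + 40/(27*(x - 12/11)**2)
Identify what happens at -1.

The term (-11/17)*sqrt(1 - x/(-1)) has argument 1 - -1/(-1) = 0 at -1: a square-root (algebraic, two-sheeted) branch point; the remaining terms are analytic or single-valued there.

The point is an algebraic (square-root) branch point.


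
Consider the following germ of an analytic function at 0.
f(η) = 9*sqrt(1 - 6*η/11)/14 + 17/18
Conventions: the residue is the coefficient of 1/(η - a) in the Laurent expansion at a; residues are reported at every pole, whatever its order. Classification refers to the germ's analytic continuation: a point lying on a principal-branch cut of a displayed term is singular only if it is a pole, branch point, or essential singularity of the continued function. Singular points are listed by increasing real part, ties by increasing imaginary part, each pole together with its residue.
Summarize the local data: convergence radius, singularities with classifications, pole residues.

Branch term (9/14)*sqrt(1 - η/(11/6)): its argument vanishes at η = 11/6, a square-root branch point, modulus 11/6.
The radius of convergence is the smallest modulus among the singular points: 11/6.

Radius of convergence at 0: 11/6.
At 11/6: an algebraic (square-root) branch point.


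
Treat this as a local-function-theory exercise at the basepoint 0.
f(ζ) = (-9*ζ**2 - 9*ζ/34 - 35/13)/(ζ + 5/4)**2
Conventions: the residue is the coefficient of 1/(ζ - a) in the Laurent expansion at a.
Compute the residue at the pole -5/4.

The residue is 378/17.

At the order-2 pole -5/4 set g(ζ) = (ζ - (-5/4))^2*f(ζ) = -9*ζ**2 - 9*ζ/34 - 35/13.
Order-2 pole: residue = g'(a); g'(-5/4) = 378/17, so the residue is 378/17.


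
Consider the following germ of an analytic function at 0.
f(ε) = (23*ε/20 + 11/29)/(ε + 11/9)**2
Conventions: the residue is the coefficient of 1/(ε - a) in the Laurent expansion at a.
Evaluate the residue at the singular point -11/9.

At the order-2 pole -11/9 set g(ε) = (ε - (-11/9))^2*f(ε) = 23*ε/20 + 11/29.
Order-2 pole: residue = g'(a); g'(-11/9) = 23/20, so the residue is 23/20.

The residue is 23/20.


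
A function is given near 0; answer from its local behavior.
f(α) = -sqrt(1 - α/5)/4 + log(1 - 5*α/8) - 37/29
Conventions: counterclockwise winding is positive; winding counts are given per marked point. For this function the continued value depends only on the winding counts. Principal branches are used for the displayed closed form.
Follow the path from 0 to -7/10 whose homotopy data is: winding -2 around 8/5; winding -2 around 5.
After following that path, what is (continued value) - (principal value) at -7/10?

The rational part is single-valued and drops out of the difference; each branch term changes only by its own monodromy.
(-1/4)*sqrt(1 - α/(5)): winding -2 is even, the square root returns to the same sheet, contribution 0.
(1)*log(1 - α/(8/5)): each positive loop around 8/5 adds 2*pi*i to the log, so winding -2 contributes (1)*(-2)*2*pi*i = -(4)*pi*i.
Summing the contributions at α = -7/10 gives -(4)*pi*i.

Continued minus principal equals -(4)*pi*i.
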